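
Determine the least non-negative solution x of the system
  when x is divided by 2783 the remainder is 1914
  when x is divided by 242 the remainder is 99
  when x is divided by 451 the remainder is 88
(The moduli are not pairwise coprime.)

gcd(2783, 242) = 121 and 121 | (99 − 1914), so the pair is consistent; merging gives x ≡ 4697 (mod 5566), where 5566 = lcm(2783, 242).
gcd(5566, 451) = 11 and 11 | (88 − 4697), so the pair is consistent; merging gives x ≡ 82621 (mod 228206), where 228206 = lcm(5566, 451).
The solution is unique modulo lcm(2783, 242, 451) = 228206.

82621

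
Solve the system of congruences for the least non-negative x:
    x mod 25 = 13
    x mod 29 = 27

From x ≡ 13 (mod 25) write x = 13 + 25t. Substituting into x ≡ 27 (mod 29) gives 25t ≡ 14 (mod 29), and since 25⁻¹ ≡ 7 (mod 29), t ≡ 11. Hence x ≡ 13 + 25·11 = 288 (mod 725).

288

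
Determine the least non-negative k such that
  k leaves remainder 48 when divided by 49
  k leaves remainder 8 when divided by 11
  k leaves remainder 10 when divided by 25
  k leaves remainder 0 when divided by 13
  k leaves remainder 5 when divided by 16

The moduli are pairwise coprime; N = 49·11·25·13·16 = 2802800.
N/49 = 57200; 57200 ≡ 17 (mod 49); 17·26 ≡ 1, so inverse 26.
N/11 = 254800; 254800 ≡ 7 (mod 11); 7·8 ≡ 1, so inverse 8.
N/25 = 112112; 112112 ≡ 12 (mod 25); 12·23 ≡ 1, so inverse 23.
N/13 = 215600; 215600 ≡ 8 (mod 13); 8·5 ≡ 1, so inverse 5.
N/16 = 175175; 175175 ≡ 7 (mod 16); 7·7 ≡ 1, so inverse 7.
k ≡ 48·57200·26 + 8·254800·8 + 10·112112·23 + 0·215600·5 + 5·175175·7 = 119609685.
119609685 mod 2802800 = 1892085.

1892085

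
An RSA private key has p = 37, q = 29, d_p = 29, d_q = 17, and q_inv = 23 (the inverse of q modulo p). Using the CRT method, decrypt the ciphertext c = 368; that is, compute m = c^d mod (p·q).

m₁ = c^(d_p) mod p: c ≡ 35 (mod 37), and 35^29 mod 37 = 13.
m₂ = c^(d_q) mod q: c ≡ 20 (mod 29), and 20^17 mod 29 = 25.
h = q_inv·(m₁ − m₂) mod p = 23·(13 − 25) mod 37 = 20.
m = m₂ + h·q = 25 + 20·29 = 605.

605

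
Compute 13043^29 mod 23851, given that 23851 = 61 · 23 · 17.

Mod 61: 13043 ≡ 50; 50^29 ≡ 50 (mod 61).
Mod 23: 13043 ≡ 2; by Fermat, exponent reduces to 29 mod 22 = 7; 2^7 ≡ 13 (mod 23).
Mod 17: 13043 ≡ 4; by Fermat, exponent reduces to 29 mod 16 = 13; 4^13 ≡ 4 (mod 17).
Combine by CRT: x ≡ 50 (mod 61), x ≡ 13 (mod 23), x ≡ 4 (mod 17) ⇒ x ≡ 6821 (mod 23851).

6821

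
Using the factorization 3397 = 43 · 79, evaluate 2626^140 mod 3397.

724

Mod 43: 2626 ≡ 3; by Fermat, exponent reduces to 140 mod 42 = 14; 3^14 ≡ 36 (mod 43).
Mod 79: 2626 ≡ 19; by Fermat, exponent reduces to 140 mod 78 = 62; 19^62 ≡ 13 (mod 79).
Combine by CRT: x ≡ 36 (mod 43), x ≡ 13 (mod 79) ⇒ x ≡ 724 (mod 3397).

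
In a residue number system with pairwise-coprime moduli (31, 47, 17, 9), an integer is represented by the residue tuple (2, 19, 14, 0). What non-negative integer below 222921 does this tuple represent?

The moduli are pairwise coprime; N = 31·47·17·9 = 222921.
N/31 = 7191; 7191 ≡ 30 (mod 31); 30·30 ≡ 1, so inverse 30.
N/47 = 4743; 4743 ≡ 43 (mod 47); 43·35 ≡ 1, so inverse 35.
N/17 = 13113; 13113 ≡ 6 (mod 17); 6·3 ≡ 1, so inverse 3.
N/9 = 24769; 24769 ≡ 1 (mod 9), inverse 1.
x ≡ 2·7191·30 + 19·4743·35 + 14·13113·3 + 0·24769·1 = 4136301.
4136301 mod 222921 = 123723.

123723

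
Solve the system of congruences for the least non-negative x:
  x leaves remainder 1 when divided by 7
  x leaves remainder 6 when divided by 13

71

From x ≡ 1 (mod 7) write x = 1 + 7t. Substituting into x ≡ 6 (mod 13) gives 7t ≡ 5 (mod 13), and since 7⁻¹ ≡ 2 (mod 13), t ≡ 10. Hence x ≡ 1 + 7·10 = 71 (mod 91).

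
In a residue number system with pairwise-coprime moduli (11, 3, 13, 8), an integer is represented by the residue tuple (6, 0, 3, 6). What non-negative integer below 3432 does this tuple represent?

The moduli are pairwise coprime; N = 11·3·13·8 = 3432.
N/11 = 312; 312 ≡ 4 (mod 11); 4·3 ≡ 1, so inverse 3.
N/3 = 1144; 1144 ≡ 1 (mod 3), inverse 1.
N/13 = 264; 264 ≡ 4 (mod 13); 4·10 ≡ 1, so inverse 10.
N/8 = 429; 429 ≡ 5 (mod 8); 5·5 ≡ 1, so inverse 5.
x ≡ 6·312·3 + 0·1144·1 + 3·264·10 + 6·429·5 = 26406.
26406 mod 3432 = 2382.

2382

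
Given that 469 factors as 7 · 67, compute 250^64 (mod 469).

Mod 7: 250 ≡ 5; by Fermat, exponent reduces to 64 mod 6 = 4; 5^4 ≡ 2 (mod 7).
Mod 67: 250 ≡ 49; 49^64 ≡ 6 (mod 67).
Combine by CRT: x ≡ 2 (mod 7), x ≡ 6 (mod 67) ⇒ x ≡ 408 (mod 469).

408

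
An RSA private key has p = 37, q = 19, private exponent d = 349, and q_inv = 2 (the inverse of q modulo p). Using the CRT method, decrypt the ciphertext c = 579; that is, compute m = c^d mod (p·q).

365

d_p = d mod (p−1) = 349 mod 36 = 25; d_q = d mod (q−1) = 7.
m₁ = c^(d_p) mod p: c ≡ 24 (mod 37), and 24^25 mod 37 = 32.
m₂ = c^(d_q) mod q: c ≡ 9 (mod 19), and 9^7 mod 19 = 4.
h = q_inv·(m₁ − m₂) mod p = 2·(32 − 4) mod 37 = 19.
m = m₂ + h·q = 4 + 19·19 = 365.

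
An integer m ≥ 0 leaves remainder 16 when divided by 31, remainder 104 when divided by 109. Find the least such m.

From m ≡ 16 (mod 31) write m = 16 + 31t. Substituting into m ≡ 104 (mod 109) gives 31t ≡ 88 (mod 109), and since 31⁻¹ ≡ 102 (mod 109), t ≡ 38. Hence m ≡ 16 + 31·38 = 1194 (mod 3379).

1194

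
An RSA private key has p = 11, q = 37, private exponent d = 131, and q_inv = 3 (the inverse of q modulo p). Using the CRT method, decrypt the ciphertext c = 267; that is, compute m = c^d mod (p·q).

d_p = d mod (p−1) = 131 mod 10 = 1; d_q = d mod (q−1) = 23.
m₁ = c^(d_p) mod p: c ≡ 3 (mod 11), and 3^1 mod 11 = 3.
m₂ = c^(d_q) mod q: c ≡ 8 (mod 37), and 8^23 mod 37 = 14.
h = q_inv·(m₁ − m₂) mod p = 3·(3 − 14) mod 11 = 0.
m = m₂ + h·q = 14 + 0·37 = 14.

14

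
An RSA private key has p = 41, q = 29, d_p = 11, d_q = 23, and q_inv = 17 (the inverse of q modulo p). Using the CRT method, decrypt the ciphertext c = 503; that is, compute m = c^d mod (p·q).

591

m₁ = c^(d_p) mod p: c ≡ 11 (mod 41), and 11^11 mod 41 = 17.
m₂ = c^(d_q) mod q: c ≡ 10 (mod 29), and 10^23 mod 29 = 11.
h = q_inv·(m₁ − m₂) mod p = 17·(17 − 11) mod 41 = 20.
m = m₂ + h·q = 11 + 20·29 = 591.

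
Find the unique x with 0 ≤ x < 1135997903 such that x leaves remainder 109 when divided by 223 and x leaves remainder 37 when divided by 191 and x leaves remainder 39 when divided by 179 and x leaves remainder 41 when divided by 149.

579509317

The moduli are pairwise coprime; N = 223·191·179·149 = 1135997903.
N/223 = 5094161; 5094161 ≡ 172 (mod 223); 172·188 ≡ 1, so inverse 188.
N/191 = 5947633; 5947633 ≡ 84 (mod 191); 84·166 ≡ 1, so inverse 166.
N/179 = 6346357; 6346357 ≡ 91 (mod 179); 91·120 ≡ 1, so inverse 120.
N/149 = 7624147; 7624147 ≡ 115 (mod 149); 115·92 ≡ 1, so inverse 92.
x ≡ 109·5094161·188 + 37·5947633·166 + 39·6346357·120 + 41·7624147·92 = 199379142342.
199379142342 mod 1135997903 = 579509317.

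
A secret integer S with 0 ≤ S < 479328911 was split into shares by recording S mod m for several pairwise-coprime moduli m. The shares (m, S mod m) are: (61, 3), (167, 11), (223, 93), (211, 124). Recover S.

The moduli are pairwise coprime; N = 61·167·223·211 = 479328911.
N/61 = 7857851; 7857851 ≡ 14 (mod 61); 14·48 ≡ 1, so inverse 48.
N/167 = 2870233; 2870233 ≡ 4 (mod 167); 4·42 ≡ 1, so inverse 42.
N/223 = 2149457; 2149457 ≡ 183 (mod 223); 183·39 ≡ 1, so inverse 39.
N/211 = 2271701; 2271701 ≡ 75 (mod 211); 75·166 ≡ 1, so inverse 166.
S ≡ 3·7857851·48 + 11·2870233·42 + 93·2149457·39 + 124·2271701·166 = 57014352113.
57014352113 mod 479328911 = 453540615.

453540615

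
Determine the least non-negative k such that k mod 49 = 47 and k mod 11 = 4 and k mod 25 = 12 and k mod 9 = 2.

The moduli are pairwise coprime; N = 49·11·25·9 = 121275.
N/49 = 2475; 2475 ≡ 25 (mod 49); 25·2 ≡ 1, so inverse 2.
N/11 = 11025; 11025 ≡ 3 (mod 11); 3·4 ≡ 1, so inverse 4.
N/25 = 4851; 4851 ≡ 1 (mod 25), inverse 1.
N/9 = 13475; 13475 ≡ 2 (mod 9); 2·5 ≡ 1, so inverse 5.
k ≡ 47·2475·2 + 4·11025·4 + 12·4851·1 + 2·13475·5 = 602012.
602012 mod 121275 = 116912.

116912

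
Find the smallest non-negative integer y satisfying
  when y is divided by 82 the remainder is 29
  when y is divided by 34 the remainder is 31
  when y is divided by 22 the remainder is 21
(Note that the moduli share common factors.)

439

gcd(82, 34) = 2 and 2 | (31 − 29), so the pair is consistent; merging gives y ≡ 439 (mod 1394), where 1394 = lcm(82, 34).
gcd(1394, 22) = 2 and 2 | (21 − 439), so the pair is consistent; merging gives y ≡ 439 (mod 15334), where 15334 = lcm(1394, 22).
The solution is unique modulo lcm(82, 34, 22) = 15334.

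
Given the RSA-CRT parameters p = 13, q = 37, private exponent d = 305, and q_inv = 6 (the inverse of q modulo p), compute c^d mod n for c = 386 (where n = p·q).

81

d_p = d mod (p−1) = 305 mod 12 = 5; d_q = d mod (q−1) = 17.
m₁ = c^(d_p) mod p: c ≡ 9 (mod 13), and 9^5 mod 13 = 3.
m₂ = c^(d_q) mod q: c ≡ 16 (mod 37), and 16^17 mod 37 = 7.
h = q_inv·(m₁ − m₂) mod p = 6·(3 − 7) mod 13 = 2.
m = m₂ + h·q = 7 + 2·37 = 81.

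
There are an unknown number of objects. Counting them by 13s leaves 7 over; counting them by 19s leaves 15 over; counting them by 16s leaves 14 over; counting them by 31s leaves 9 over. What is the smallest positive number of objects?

53918

Combine the congruences pairwise.
From N ≡ 7 (mod 13) write N = 7 + 13t. Substituting into N ≡ 15 (mod 19) gives 13t ≡ 8 (mod 19), and since 13⁻¹ ≡ 3 (mod 19), t ≡ 5. Hence N ≡ 7 + 13·5 = 72 (mod 247).
From N ≡ 72 (mod 247) write N = 72 + 247t. Substituting into N ≡ 14 (mod 16) gives 247t ≡ 6 (mod 16), and since 7⁻¹ ≡ 7 (mod 16), t ≡ 10. Hence N ≡ 72 + 247·10 = 2542 (mod 3952).
From N ≡ 2542 (mod 3952) write N = 2542 + 3952t. Substituting into N ≡ 9 (mod 31) gives 3952t ≡ 9 (mod 31), and since 15⁻¹ ≡ 29 (mod 31), t ≡ 13. Hence N ≡ 2542 + 3952·13 = 53918 (mod 122512).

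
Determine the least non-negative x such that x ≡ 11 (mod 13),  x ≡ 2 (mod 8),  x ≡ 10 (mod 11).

The moduli are pairwise coprime; N = 13·8·11 = 1144.
N/13 = 88; 88 ≡ 10 (mod 13); 10·4 ≡ 1, so inverse 4.
N/8 = 143; 143 ≡ 7 (mod 8); 7·7 ≡ 1, so inverse 7.
N/11 = 104; 104 ≡ 5 (mod 11); 5·9 ≡ 1, so inverse 9.
x ≡ 11·88·4 + 2·143·7 + 10·104·9 = 15234.
15234 mod 1144 = 362.

362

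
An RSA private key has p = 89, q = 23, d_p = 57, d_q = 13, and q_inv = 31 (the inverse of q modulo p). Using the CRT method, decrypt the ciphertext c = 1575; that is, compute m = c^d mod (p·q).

m₁ = c^(d_p) mod p: c ≡ 62 (mod 89), and 62^57 mod 89 = 26.
m₂ = c^(d_q) mod q: c ≡ 11 (mod 23), and 11^13 mod 23 = 17.
h = q_inv·(m₁ − m₂) mod p = 31·(26 − 17) mod 89 = 12.
m = m₂ + h·q = 17 + 12·23 = 293.

293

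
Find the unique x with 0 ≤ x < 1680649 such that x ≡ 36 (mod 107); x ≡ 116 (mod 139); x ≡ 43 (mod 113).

22078

The moduli are pairwise coprime; N = 107·139·113 = 1680649.
N/107 = 15707; 15707 ≡ 85 (mod 107); 85·34 ≡ 1, so inverse 34.
N/139 = 12091; 12091 ≡ 137 (mod 139); 137·69 ≡ 1, so inverse 69.
N/113 = 14873; 14873 ≡ 70 (mod 113); 70·21 ≡ 1, so inverse 21.
x ≡ 36·15707·34 + 116·12091·69 + 43·14873·21 = 129432051.
129432051 mod 1680649 = 22078.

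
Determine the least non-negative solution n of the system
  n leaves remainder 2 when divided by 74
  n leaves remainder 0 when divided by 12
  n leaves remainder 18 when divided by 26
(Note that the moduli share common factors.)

Combine the congruences pairwise.
gcd(74, 12) = 2 and 2 | (0 − 2), so the pair is consistent; merging gives n ≡ 372 (mod 444), where 444 = lcm(74, 12).
gcd(444, 26) = 2 and 2 | (18 − 372), so the pair is consistent; merging gives n ≡ 2592 (mod 5772), where 5772 = lcm(444, 26).
The solution is unique modulo lcm(74, 12, 26) = 5772.

2592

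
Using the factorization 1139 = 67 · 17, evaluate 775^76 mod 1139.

Mod 67: 775 ≡ 38; by Fermat, exponent reduces to 76 mod 66 = 10; 38^10 ≡ 29 (mod 67).
Mod 17: 775 ≡ 10; by Fermat, exponent reduces to 76 mod 16 = 12; 10^12 ≡ 13 (mod 17).
Combine by CRT: x ≡ 29 (mod 67), x ≡ 13 (mod 17) ⇒ x ≡ 1101 (mod 1139).

1101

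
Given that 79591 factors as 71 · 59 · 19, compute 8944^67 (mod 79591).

Mod 71: 8944 ≡ 69; 69^67 ≡ 62 (mod 71).
Mod 59: 8944 ≡ 35; by Fermat, exponent reduces to 67 mod 58 = 9; 35^9 ≡ 9 (mod 59).
Mod 19: 8944 ≡ 14; by Fermat, exponent reduces to 67 mod 18 = 13; 14^13 ≡ 2 (mod 19).
Combine by CRT: x ≡ 62 (mod 71), x ≡ 9 (mod 59), x ≡ 2 (mod 19) ⇒ x ≡ 44082 (mod 79591).

44082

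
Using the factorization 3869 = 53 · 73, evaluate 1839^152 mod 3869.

2368

Mod 53: 1839 ≡ 37; by Fermat, exponent reduces to 152 mod 52 = 48; 37^48 ≡ 36 (mod 53).
Mod 73: 1839 ≡ 14; by Fermat, exponent reduces to 152 mod 72 = 8; 14^8 ≡ 32 (mod 73).
Combine by CRT: x ≡ 36 (mod 53), x ≡ 32 (mod 73) ⇒ x ≡ 2368 (mod 3869).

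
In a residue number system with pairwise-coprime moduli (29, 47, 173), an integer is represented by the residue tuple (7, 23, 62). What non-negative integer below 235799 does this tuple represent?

34662

From x ≡ 7 (mod 29) write x = 7 + 29t. Substituting into x ≡ 23 (mod 47) gives 29t ≡ 16 (mod 47), and since 29⁻¹ ≡ 13 (mod 47), t ≡ 20. Hence x ≡ 7 + 29·20 = 587 (mod 1363).
From x ≡ 587 (mod 1363) write x = 587 + 1363t. Substituting into x ≡ 62 (mod 173) gives 1363t ≡ 167 (mod 173), and since 152⁻¹ ≡ 140 (mod 173), t ≡ 25. Hence x ≡ 587 + 1363·25 = 34662 (mod 235799).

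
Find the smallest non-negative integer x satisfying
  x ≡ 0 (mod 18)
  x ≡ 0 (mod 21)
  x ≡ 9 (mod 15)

504

gcd(18, 21) = 3 and 3 | (0 − 0), so the pair is consistent; merging gives x ≡ 0 (mod 126), where 126 = lcm(18, 21).
gcd(126, 15) = 3 and 3 | (9 − 0), so the pair is consistent; merging gives x ≡ 504 (mod 630), where 630 = lcm(126, 15).
The solution is unique modulo lcm(18, 21, 15) = 630.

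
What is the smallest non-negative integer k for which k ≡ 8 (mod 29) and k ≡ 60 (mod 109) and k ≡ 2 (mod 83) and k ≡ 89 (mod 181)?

18997125

From k ≡ 8 (mod 29) write k = 8 + 29t. Substituting into k ≡ 60 (mod 109) gives 29t ≡ 52 (mod 109), and since 29⁻¹ ≡ 94 (mod 109), t ≡ 92. Hence k ≡ 8 + 29·92 = 2676 (mod 3161).
From k ≡ 2676 (mod 3161) write k = 2676 + 3161t. Substituting into k ≡ 2 (mod 83) gives 3161t ≡ 65 (mod 83), and since 7⁻¹ ≡ 12 (mod 83), t ≡ 33. Hence k ≡ 2676 + 3161·33 = 106989 (mod 262363).
From k ≡ 106989 (mod 262363) write k = 106989 + 262363t. Substituting into k ≡ 89 (mod 181) gives 262363t ≡ 71 (mod 181), and since 94⁻¹ ≡ 52 (mod 181), t ≡ 72. Hence k ≡ 106989 + 262363·72 = 18997125 (mod 47487703).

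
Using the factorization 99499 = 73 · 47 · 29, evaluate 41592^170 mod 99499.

19495

Mod 73: 41592 ≡ 55; by Fermat, exponent reduces to 170 mod 72 = 26; 55^26 ≡ 4 (mod 73).
Mod 47: 41592 ≡ 44; by Fermat, exponent reduces to 170 mod 46 = 32; 44^32 ≡ 37 (mod 47).
Mod 29: 41592 ≡ 6; by Fermat, exponent reduces to 170 mod 28 = 2; 6^2 ≡ 7 (mod 29).
Combine by CRT: x ≡ 4 (mod 73), x ≡ 37 (mod 47), x ≡ 7 (mod 29) ⇒ x ≡ 19495 (mod 99499).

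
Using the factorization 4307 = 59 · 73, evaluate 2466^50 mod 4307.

Mod 59: 2466 ≡ 47; 47^50 ≡ 45 (mod 59).
Mod 73: 2466 ≡ 57; 57^50 ≡ 4 (mod 73).
Combine by CRT: x ≡ 45 (mod 59), x ≡ 4 (mod 73) ⇒ x ≡ 1756 (mod 4307).

1756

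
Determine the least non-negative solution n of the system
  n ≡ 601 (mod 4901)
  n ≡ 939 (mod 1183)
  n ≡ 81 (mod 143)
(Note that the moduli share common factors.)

79017

Combine the congruences pairwise.
gcd(4901, 1183) = 169 and 169 | (939 − 601), so the pair is consistent; merging gives n ≡ 10403 (mod 34307), where 34307 = lcm(4901, 1183).
gcd(34307, 143) = 13 and 13 | (81 − 10403), so the pair is consistent; merging gives n ≡ 79017 (mod 377377), where 377377 = lcm(34307, 143).
The solution is unique modulo lcm(4901, 1183, 143) = 377377.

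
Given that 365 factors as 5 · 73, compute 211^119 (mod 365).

Mod 5: 211 ≡ 1; by Fermat, exponent reduces to 119 mod 4 = 3; 1^3 ≡ 1 (mod 5).
Mod 73: 211 ≡ 65; by Fermat, exponent reduces to 119 mod 72 = 47; 65^47 ≡ 9 (mod 73).
Combine by CRT: x ≡ 1 (mod 5), x ≡ 9 (mod 73) ⇒ x ≡ 301 (mod 365).

301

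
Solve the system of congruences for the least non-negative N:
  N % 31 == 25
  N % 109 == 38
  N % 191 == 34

The moduli are pairwise coprime; M = 31·109·191 = 645389.
M/31 = 20819; 20819 ≡ 18 (mod 31); 18·19 ≡ 1, so inverse 19.
M/109 = 5921; 5921 ≡ 35 (mod 109); 35·81 ≡ 1, so inverse 81.
M/191 = 3379; 3379 ≡ 132 (mod 191); 132·123 ≡ 1, so inverse 123.
N ≡ 25·20819·19 + 38·5921·81 + 34·3379·123 = 42244841.
42244841 mod 645389 = 294556.

294556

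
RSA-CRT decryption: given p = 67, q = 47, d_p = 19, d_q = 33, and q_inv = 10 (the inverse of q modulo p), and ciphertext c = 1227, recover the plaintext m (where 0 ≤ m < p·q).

m₁ = c^(d_p) mod p: c ≡ 21 (mod 67), and 21^19 mod 67 = 60.
m₂ = c^(d_q) mod q: c ≡ 5 (mod 47), and 5^33 mod 47 = 35.
h = q_inv·(m₁ − m₂) mod p = 10·(60 − 35) mod 67 = 49.
m = m₂ + h·q = 35 + 49·47 = 2338.

2338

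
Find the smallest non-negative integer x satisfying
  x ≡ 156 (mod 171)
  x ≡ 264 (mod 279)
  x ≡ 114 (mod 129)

Combine the congruences pairwise.
gcd(171, 279) = 9 and 9 | (264 − 156), so the pair is consistent; merging gives x ≡ 5286 (mod 5301), where 5301 = lcm(171, 279).
gcd(5301, 129) = 3 and 3 | (114 − 5286), so the pair is consistent; merging gives x ≡ 227928 (mod 227943), where 227943 = lcm(5301, 129).
The solution is unique modulo lcm(171, 279, 129) = 227943.

227928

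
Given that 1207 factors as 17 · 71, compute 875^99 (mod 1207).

733

Mod 17: 875 ≡ 8; by Fermat, exponent reduces to 99 mod 16 = 3; 8^3 ≡ 2 (mod 17).
Mod 71: 875 ≡ 23; by Fermat, exponent reduces to 99 mod 70 = 29; 23^29 ≡ 23 (mod 71).
Combine by CRT: x ≡ 2 (mod 17), x ≡ 23 (mod 71) ⇒ x ≡ 733 (mod 1207).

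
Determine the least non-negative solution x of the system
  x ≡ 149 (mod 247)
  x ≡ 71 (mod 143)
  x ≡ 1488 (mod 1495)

Combine the congruences pairwise.
gcd(247, 143) = 13 and 13 | (71 − 149), so the pair is consistent; merging gives x ≡ 643 (mod 2717), where 2717 = lcm(247, 143).
gcd(2717, 1495) = 13 and 13 | (1488 − 643), so the pair is consistent; merging gives x ≡ 245173 (mod 312455), where 312455 = lcm(2717, 1495).
The solution is unique modulo lcm(247, 143, 1495) = 312455.

245173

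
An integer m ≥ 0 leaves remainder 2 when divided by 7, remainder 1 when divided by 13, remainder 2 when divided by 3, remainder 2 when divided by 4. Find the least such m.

170

From m ≡ 2 (mod 7) write m = 2 + 7t. Substituting into m ≡ 1 (mod 13) gives 7t ≡ 12 (mod 13), and since 7⁻¹ ≡ 2 (mod 13), t ≡ 11. Hence m ≡ 2 + 7·11 = 79 (mod 91).
From m ≡ 79 (mod 91) write m = 79 + 91t. Substituting into m ≡ 2 (mod 3) gives 91t ≡ 1 (mod 3), and since 1⁻¹ ≡ 1 (mod 3), t ≡ 1. Hence m ≡ 79 + 91·1 = 170 (mod 273).
From m ≡ 170 (mod 273) write m = 170 + 273t. Substituting into m ≡ 2 (mod 4) gives 273t ≡ 0 (mod 4), and since 1⁻¹ ≡ 1 (mod 4), t ≡ 0. Hence m ≡ 170 + 273·0 = 170 (mod 1092).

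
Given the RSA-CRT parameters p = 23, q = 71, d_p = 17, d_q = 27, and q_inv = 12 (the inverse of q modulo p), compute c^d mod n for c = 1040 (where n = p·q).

866

m₁ = c^(d_p) mod p: c ≡ 5 (mod 23), and 5^17 mod 23 = 15.
m₂ = c^(d_q) mod q: c ≡ 46 (mod 71), and 46^27 mod 71 = 14.
h = q_inv·(m₁ − m₂) mod p = 12·(15 − 14) mod 23 = 12.
m = m₂ + h·q = 14 + 12·71 = 866.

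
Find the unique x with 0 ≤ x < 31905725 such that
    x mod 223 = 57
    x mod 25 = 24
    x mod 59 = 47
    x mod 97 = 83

16965674

From x ≡ 57 (mod 223) write x = 57 + 223t. Substituting into x ≡ 24 (mod 25) gives 223t ≡ 17 (mod 25), and since 23⁻¹ ≡ 12 (mod 25), t ≡ 4. Hence x ≡ 57 + 223·4 = 949 (mod 5575).
From x ≡ 949 (mod 5575) write x = 949 + 5575t. Substituting into x ≡ 47 (mod 59) gives 5575t ≡ 42 (mod 59), and since 29⁻¹ ≡ 57 (mod 59), t ≡ 34. Hence x ≡ 949 + 5575·34 = 190499 (mod 328925).
From x ≡ 190499 (mod 328925) write x = 190499 + 328925t. Substituting into x ≡ 83 (mod 97) gives 328925t ≡ 92 (mod 97), and since 95⁻¹ ≡ 48 (mod 97), t ≡ 51. Hence x ≡ 190499 + 328925·51 = 16965674 (mod 31905725).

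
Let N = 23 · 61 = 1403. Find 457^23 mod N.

Mod 23: 457 ≡ 20; by Fermat, exponent reduces to 23 mod 22 = 1; 20^1 ≡ 20 (mod 23).
Mod 61: 457 ≡ 30; 30^23 ≡ 6 (mod 61).
Combine by CRT: x ≡ 20 (mod 23), x ≡ 6 (mod 61) ⇒ x ≡ 250 (mod 1403).

250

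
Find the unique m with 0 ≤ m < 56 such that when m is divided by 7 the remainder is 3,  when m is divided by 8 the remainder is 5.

Combine the congruences pairwise.
From m ≡ 3 (mod 7) write m = 3 + 7t. Substituting into m ≡ 5 (mod 8) gives 7t ≡ 2 (mod 8), and since 7⁻¹ ≡ 7 (mod 8), t ≡ 6. Hence m ≡ 3 + 7·6 = 45 (mod 56).

45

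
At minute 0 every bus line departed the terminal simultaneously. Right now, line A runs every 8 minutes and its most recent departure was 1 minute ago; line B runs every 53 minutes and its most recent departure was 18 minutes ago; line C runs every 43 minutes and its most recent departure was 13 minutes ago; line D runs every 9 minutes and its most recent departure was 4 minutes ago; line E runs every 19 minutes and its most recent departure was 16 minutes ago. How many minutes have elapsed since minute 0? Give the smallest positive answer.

The moduli are pairwise coprime; N = 8·53·43·9·19 = 3117672.
N/8 = 389709; 389709 ≡ 5 (mod 8); 5·5 ≡ 1, so inverse 5.
N/53 = 58824; 58824 ≡ 47 (mod 53); 47·44 ≡ 1, so inverse 44.
N/43 = 72504; 72504 ≡ 6 (mod 43); 6·36 ≡ 1, so inverse 36.
N/9 = 346408; 346408 ≡ 7 (mod 9); 7·4 ≡ 1, so inverse 4.
N/19 = 164088; 164088 ≡ 4 (mod 19); 4·5 ≡ 1, so inverse 5.
t ≡ 1·389709·5 + 18·58824·44 + 13·72504·36 + 4·346408·4 + 16·164088·5 = 101138593.
101138593 mod 3117672 = 1373089.

1373089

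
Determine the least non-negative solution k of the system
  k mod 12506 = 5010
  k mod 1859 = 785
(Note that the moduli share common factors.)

gcd(12506, 1859) = 169 and 169 | (785 − 5010), so the pair is consistent; merging gives k ≡ 17516 (mod 137566), where 137566 = lcm(12506, 1859).
The solution is unique modulo lcm(12506, 1859) = 137566.

17516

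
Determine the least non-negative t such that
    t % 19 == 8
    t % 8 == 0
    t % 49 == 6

4416

From t ≡ 8 (mod 19) write t = 8 + 19s. Substituting into t ≡ 0 (mod 8) gives 19s ≡ 0 (mod 8), and since 3⁻¹ ≡ 3 (mod 8), s ≡ 0. Hence t ≡ 8 + 19·0 = 8 (mod 152).
From t ≡ 8 (mod 152) write t = 8 + 152s. Substituting into t ≡ 6 (mod 49) gives 152s ≡ 47 (mod 49), and since 5⁻¹ ≡ 10 (mod 49), s ≡ 29. Hence t ≡ 8 + 152·29 = 4416 (mod 7448).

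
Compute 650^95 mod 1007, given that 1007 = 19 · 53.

207

Mod 19: 650 ≡ 4; by Fermat, exponent reduces to 95 mod 18 = 5; 4^5 ≡ 17 (mod 19).
Mod 53: 650 ≡ 14; by Fermat, exponent reduces to 95 mod 52 = 43; 14^43 ≡ 48 (mod 53).
Combine by CRT: x ≡ 17 (mod 19), x ≡ 48 (mod 53) ⇒ x ≡ 207 (mod 1007).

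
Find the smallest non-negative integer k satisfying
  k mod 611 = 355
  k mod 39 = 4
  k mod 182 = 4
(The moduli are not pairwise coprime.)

gcd(611, 39) = 13 and 13 | (4 − 355), so the pair is consistent; merging gives k ≡ 355 (mod 1833), where 1833 = lcm(611, 39).
gcd(1833, 182) = 13 and 13 | (4 − 355), so the pair is consistent; merging gives k ≡ 2188 (mod 25662), where 25662 = lcm(1833, 182).
The solution is unique modulo lcm(611, 39, 182) = 25662.

2188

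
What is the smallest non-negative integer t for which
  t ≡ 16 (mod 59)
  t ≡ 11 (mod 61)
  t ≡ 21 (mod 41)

106334

The moduli are pairwise coprime; N = 59·61·41 = 147559.
N/59 = 2501; 2501 ≡ 23 (mod 59); 23·18 ≡ 1, so inverse 18.
N/61 = 2419; 2419 ≡ 40 (mod 61); 40·29 ≡ 1, so inverse 29.
N/41 = 3599; 3599 ≡ 32 (mod 41); 32·9 ≡ 1, so inverse 9.
t ≡ 16·2501·18 + 11·2419·29 + 21·3599·9 = 2172160.
2172160 mod 147559 = 106334.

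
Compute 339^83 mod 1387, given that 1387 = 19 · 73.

199

Mod 19: 339 ≡ 16; by Fermat, exponent reduces to 83 mod 18 = 11; 16^11 ≡ 9 (mod 19).
Mod 73: 339 ≡ 47; by Fermat, exponent reduces to 83 mod 72 = 11; 47^11 ≡ 53 (mod 73).
Combine by CRT: x ≡ 9 (mod 19), x ≡ 53 (mod 73) ⇒ x ≡ 199 (mod 1387).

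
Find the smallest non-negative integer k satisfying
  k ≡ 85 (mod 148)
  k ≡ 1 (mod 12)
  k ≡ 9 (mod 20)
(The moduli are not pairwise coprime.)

529

Combine the congruences pairwise.
gcd(148, 12) = 4 and 4 | (1 − 85), so the pair is consistent; merging gives k ≡ 85 (mod 444), where 444 = lcm(148, 12).
gcd(444, 20) = 4 and 4 | (9 − 85), so the pair is consistent; merging gives k ≡ 529 (mod 2220), where 2220 = lcm(444, 20).
The solution is unique modulo lcm(148, 12, 20) = 2220.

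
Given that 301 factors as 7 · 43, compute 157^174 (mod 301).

183

Mod 7: 157 ≡ 3; since 6 | 174, by Fermat 3^174 ≡ 1 (mod 7).
Mod 43: 157 ≡ 28; by Fermat, exponent reduces to 174 mod 42 = 6; 28^6 ≡ 11 (mod 43).
Combine by CRT: x ≡ 1 (mod 7), x ≡ 11 (mod 43) ⇒ x ≡ 183 (mod 301).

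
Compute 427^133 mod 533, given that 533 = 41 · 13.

Mod 41: 427 ≡ 17; by Fermat, exponent reduces to 133 mod 40 = 13; 17^13 ≡ 22 (mod 41).
Mod 13: 427 ≡ 11; by Fermat, exponent reduces to 133 mod 12 = 1; 11^1 ≡ 11 (mod 13).
Combine by CRT: x ≡ 22 (mod 41), x ≡ 11 (mod 13) ⇒ x ≡ 63 (mod 533).

63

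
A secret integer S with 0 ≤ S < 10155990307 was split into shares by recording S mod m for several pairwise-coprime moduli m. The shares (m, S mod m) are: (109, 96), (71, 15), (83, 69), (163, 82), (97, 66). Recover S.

662953356

Combine the congruences pairwise.
From S ≡ 96 (mod 109) write S = 96 + 109t. Substituting into S ≡ 15 (mod 71) gives 109t ≡ 61 (mod 71), and since 38⁻¹ ≡ 43 (mod 71), t ≡ 67. Hence S ≡ 96 + 109·67 = 7399 (mod 7739).
From S ≡ 7399 (mod 7739) write S = 7399 + 7739t. Substituting into S ≡ 69 (mod 83) gives 7739t ≡ 57 (mod 83), and since 20⁻¹ ≡ 54 (mod 83), t ≡ 7. Hence S ≡ 7399 + 7739·7 = 61572 (mod 642337).
From S ≡ 61572 (mod 642337) write S = 61572 + 642337t. Substituting into S ≡ 82 (mod 163) gives 642337t ≡ 124 (mod 163), and since 117⁻¹ ≡ 124 (mod 163), t ≡ 54. Hence S ≡ 61572 + 642337·54 = 34747770 (mod 104700931).
From S ≡ 34747770 (mod 104700931) write S = 34747770 + 104700931t. Substituting into S ≡ 66 (mod 97) gives 104700931t ≡ 24 (mod 97), and since 4⁻¹ ≡ 73 (mod 97), t ≡ 6. Hence S ≡ 34747770 + 104700931·6 = 662953356 (mod 10155990307).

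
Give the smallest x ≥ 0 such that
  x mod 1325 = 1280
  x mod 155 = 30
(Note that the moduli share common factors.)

13205

Combine the congruences pairwise.
gcd(1325, 155) = 5 and 5 | (30 − 1280), so the pair is consistent; merging gives x ≡ 13205 (mod 41075), where 41075 = lcm(1325, 155).
The solution is unique modulo lcm(1325, 155) = 41075.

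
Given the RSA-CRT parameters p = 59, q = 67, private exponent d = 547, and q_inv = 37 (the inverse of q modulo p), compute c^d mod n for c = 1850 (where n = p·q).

3370

d_p = d mod (p−1) = 547 mod 58 = 25; d_q = d mod (q−1) = 19.
m₁ = c^(d_p) mod p: c ≡ 21 (mod 59), and 21^25 mod 59 = 7.
m₂ = c^(d_q) mod q: c ≡ 41 (mod 67), and 41^19 mod 67 = 20.
h = q_inv·(m₁ − m₂) mod p = 37·(7 − 20) mod 59 = 50.
m = m₂ + h·q = 20 + 50·67 = 3370.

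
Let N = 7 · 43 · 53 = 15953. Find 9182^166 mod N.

Mod 7: 9182 ≡ 5; by Fermat, exponent reduces to 166 mod 6 = 4; 5^4 ≡ 2 (mod 7).
Mod 43: 9182 ≡ 23; by Fermat, exponent reduces to 166 mod 42 = 40; 23^40 ≡ 10 (mod 43).
Mod 53: 9182 ≡ 13; by Fermat, exponent reduces to 166 mod 52 = 10; 13^10 ≡ 42 (mod 53).
Combine by CRT: x ≡ 2 (mod 7), x ≡ 10 (mod 43), x ≡ 42 (mod 53) ⇒ x ≡ 9900 (mod 15953).

9900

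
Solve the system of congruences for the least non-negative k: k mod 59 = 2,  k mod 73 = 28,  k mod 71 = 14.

The moduli are pairwise coprime; N = 59·73·71 = 305797.
N/59 = 5183; 5183 ≡ 50 (mod 59); 50·13 ≡ 1, so inverse 13.
N/73 = 4189; 4189 ≡ 28 (mod 73); 28·60 ≡ 1, so inverse 60.
N/71 = 4307; 4307 ≡ 47 (mod 71); 47·68 ≡ 1, so inverse 68.
k ≡ 2·5183·13 + 28·4189·60 + 14·4307·68 = 11272542.
11272542 mod 305797 = 263850.

263850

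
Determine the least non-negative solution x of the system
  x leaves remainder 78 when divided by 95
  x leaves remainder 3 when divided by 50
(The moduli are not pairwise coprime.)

gcd(95, 50) = 5 and 5 | (3 − 78), so the pair is consistent; merging gives x ≡ 553 (mod 950), where 950 = lcm(95, 50).
The solution is unique modulo lcm(95, 50) = 950.

553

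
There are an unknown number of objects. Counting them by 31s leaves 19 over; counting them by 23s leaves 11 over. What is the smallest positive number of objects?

701

From N ≡ 19 (mod 31) write N = 19 + 31t. Substituting into N ≡ 11 (mod 23) gives 31t ≡ 15 (mod 23), and since 8⁻¹ ≡ 3 (mod 23), t ≡ 22. Hence N ≡ 19 + 31·22 = 701 (mod 713).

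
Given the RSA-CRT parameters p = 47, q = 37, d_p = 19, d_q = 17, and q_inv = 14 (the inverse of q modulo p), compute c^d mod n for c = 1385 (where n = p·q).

m₁ = c^(d_p) mod p: c ≡ 22 (mod 47), and 22^19 mod 47 = 41.
m₂ = c^(d_q) mod q: c ≡ 16 (mod 37), and 16^17 mod 37 = 7.
h = q_inv·(m₁ − m₂) mod p = 14·(41 − 7) mod 47 = 6.
m = m₂ + h·q = 7 + 6·37 = 229.

229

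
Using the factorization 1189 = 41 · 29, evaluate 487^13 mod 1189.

Mod 41: 487 ≡ 36; 36^13 ≡ 2 (mod 41).
Mod 29: 487 ≡ 23; 23^13 ≡ 24 (mod 29).
Combine by CRT: x ≡ 2 (mod 41), x ≡ 24 (mod 29) ⇒ x ≡ 1068 (mod 1189).

1068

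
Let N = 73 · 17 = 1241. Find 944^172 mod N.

985

Mod 73: 944 ≡ 68; by Fermat, exponent reduces to 172 mod 72 = 28; 68^28 ≡ 36 (mod 73).
Mod 17: 944 ≡ 9; by Fermat, exponent reduces to 172 mod 16 = 12; 9^12 ≡ 16 (mod 17).
Combine by CRT: x ≡ 36 (mod 73), x ≡ 16 (mod 17) ⇒ x ≡ 985 (mod 1241).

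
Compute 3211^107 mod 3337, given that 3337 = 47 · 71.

Mod 47: 3211 ≡ 15; by Fermat, exponent reduces to 107 mod 46 = 15; 15^15 ≡ 30 (mod 47).
Mod 71: 3211 ≡ 16; by Fermat, exponent reduces to 107 mod 70 = 37; 16^37 ≡ 43 (mod 71).
Combine by CRT: x ≡ 30 (mod 47), x ≡ 43 (mod 71) ⇒ x ≡ 1534 (mod 3337).

1534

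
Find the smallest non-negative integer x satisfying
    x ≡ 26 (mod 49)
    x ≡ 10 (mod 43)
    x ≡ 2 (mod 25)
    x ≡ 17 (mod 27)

1394027

The moduli are pairwise coprime; N = 49·43·25·27 = 1422225.
N/49 = 29025; 29025 ≡ 17 (mod 49); 17·26 ≡ 1, so inverse 26.
N/43 = 33075; 33075 ≡ 8 (mod 43); 8·27 ≡ 1, so inverse 27.
N/25 = 56889; 56889 ≡ 14 (mod 25); 14·9 ≡ 1, so inverse 9.
N/27 = 52675; 52675 ≡ 25 (mod 27); 25·13 ≡ 1, so inverse 13.
x ≡ 26·29025·26 + 10·33075·27 + 2·56889·9 + 17·52675·13 = 41216327.
41216327 mod 1422225 = 1394027.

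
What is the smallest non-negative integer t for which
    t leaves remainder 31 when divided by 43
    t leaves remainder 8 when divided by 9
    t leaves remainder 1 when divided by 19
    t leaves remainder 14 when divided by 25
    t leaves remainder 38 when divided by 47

6554564

From t ≡ 31 (mod 43) write t = 31 + 43s. Substituting into t ≡ 8 (mod 9) gives 43s ≡ 4 (mod 9), and since 7⁻¹ ≡ 4 (mod 9), s ≡ 7. Hence t ≡ 31 + 43·7 = 332 (mod 387).
From t ≡ 332 (mod 387) write t = 332 + 387s. Substituting into t ≡ 1 (mod 19) gives 387s ≡ 11 (mod 19), and since 7⁻¹ ≡ 11 (mod 19), s ≡ 7. Hence t ≡ 332 + 387·7 = 3041 (mod 7353).
From t ≡ 3041 (mod 7353) write t = 3041 + 7353s. Substituting into t ≡ 14 (mod 25) gives 7353s ≡ 23 (mod 25), and since 3⁻¹ ≡ 17 (mod 25), s ≡ 16. Hence t ≡ 3041 + 7353·16 = 120689 (mod 183825).
From t ≡ 120689 (mod 183825) write t = 120689 + 183825s. Substituting into t ≡ 38 (mod 47) gives 183825s ≡ 45 (mod 47), and since 8⁻¹ ≡ 6 (mod 47), s ≡ 35. Hence t ≡ 120689 + 183825·35 = 6554564 (mod 8639775).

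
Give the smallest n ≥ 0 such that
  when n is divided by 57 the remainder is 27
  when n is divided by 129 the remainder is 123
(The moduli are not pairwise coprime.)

gcd(57, 129) = 3 and 3 | (123 − 27), so the pair is consistent; merging gives n ≡ 768 (mod 2451), where 2451 = lcm(57, 129).
The solution is unique modulo lcm(57, 129) = 2451.

768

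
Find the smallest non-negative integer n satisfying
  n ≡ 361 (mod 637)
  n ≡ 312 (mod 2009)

Combine the congruences pairwise.
gcd(637, 2009) = 49 and 49 | (312 − 361), so the pair is consistent; merging gives n ≡ 14375 (mod 26117), where 26117 = lcm(637, 2009).
The solution is unique modulo lcm(637, 2009) = 26117.

14375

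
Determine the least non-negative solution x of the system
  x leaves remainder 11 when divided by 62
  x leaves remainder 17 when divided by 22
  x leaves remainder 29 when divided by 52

gcd(62, 22) = 2 and 2 | (17 − 11), so the pair is consistent; merging gives x ≡ 259 (mod 682), where 682 = lcm(62, 22).
gcd(682, 52) = 2 and 2 | (29 − 259), so the pair is consistent; merging gives x ≡ 3669 (mod 17732), where 17732 = lcm(682, 52).
The solution is unique modulo lcm(62, 22, 52) = 17732.

3669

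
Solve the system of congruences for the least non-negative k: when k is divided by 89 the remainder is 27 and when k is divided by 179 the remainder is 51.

From k ≡ 27 (mod 89) write k = 27 + 89t. Substituting into k ≡ 51 (mod 179) gives 89t ≡ 24 (mod 179), and since 89⁻¹ ≡ 177 (mod 179), t ≡ 131. Hence k ≡ 27 + 89·131 = 11686 (mod 15931).

11686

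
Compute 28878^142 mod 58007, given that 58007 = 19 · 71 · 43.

16478

Mod 19: 28878 ≡ 17; by Fermat, exponent reduces to 142 mod 18 = 16; 17^16 ≡ 5 (mod 19).
Mod 71: 28878 ≡ 52; by Fermat, exponent reduces to 142 mod 70 = 2; 52^2 ≡ 6 (mod 71).
Mod 43: 28878 ≡ 25; by Fermat, exponent reduces to 142 mod 42 = 16; 25^16 ≡ 9 (mod 43).
Combine by CRT: x ≡ 5 (mod 19), x ≡ 6 (mod 71), x ≡ 9 (mod 43) ⇒ x ≡ 16478 (mod 58007).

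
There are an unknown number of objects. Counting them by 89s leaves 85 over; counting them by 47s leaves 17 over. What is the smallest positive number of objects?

2132

Combine the congruences pairwise.
From N ≡ 85 (mod 89) write N = 85 + 89t. Substituting into N ≡ 17 (mod 47) gives 89t ≡ 26 (mod 47), and since 42⁻¹ ≡ 28 (mod 47), t ≡ 23. Hence N ≡ 85 + 89·23 = 2132 (mod 4183).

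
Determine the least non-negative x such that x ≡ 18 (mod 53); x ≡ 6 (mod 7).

Combine the congruences pairwise.
From x ≡ 18 (mod 53) write x = 18 + 53t. Substituting into x ≡ 6 (mod 7) gives 53t ≡ 2 (mod 7), and since 4⁻¹ ≡ 2 (mod 7), t ≡ 4. Hence x ≡ 18 + 53·4 = 230 (mod 371).

230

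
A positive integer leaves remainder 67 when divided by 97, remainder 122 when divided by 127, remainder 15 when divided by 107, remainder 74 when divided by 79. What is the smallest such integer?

34774373

The moduli are pairwise coprime; N = 97·127·107·79 = 104132507.
N/97 = 1073531; 1073531 ≡ 32 (mod 97); 32·94 ≡ 1, so inverse 94.
N/127 = 819941; 819941 ≡ 29 (mod 127); 29·92 ≡ 1, so inverse 92.
N/107 = 973201; 973201 ≡ 36 (mod 107); 36·3 ≡ 1, so inverse 3.
N/79 = 1318133; 1318133 ≡ 18 (mod 79); 18·22 ≡ 1, so inverse 22.
x ≡ 67·1073531·94 + 122·819941·92 + 15·973201·3 + 74·1318133·22 = 18153830591.
18153830591 mod 104132507 = 34774373.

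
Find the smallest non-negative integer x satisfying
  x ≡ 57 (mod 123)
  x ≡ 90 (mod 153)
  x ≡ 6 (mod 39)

38187

gcd(123, 153) = 3 and 3 | (90 − 57), so the pair is consistent; merging gives x ≡ 549 (mod 6273), where 6273 = lcm(123, 153).
gcd(6273, 39) = 3 and 3 | (6 − 549), so the pair is consistent; merging gives x ≡ 38187 (mod 81549), where 81549 = lcm(6273, 39).
The solution is unique modulo lcm(123, 153, 39) = 81549.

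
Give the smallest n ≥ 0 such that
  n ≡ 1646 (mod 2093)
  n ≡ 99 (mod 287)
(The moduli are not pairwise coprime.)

56064

gcd(2093, 287) = 7 and 7 | (99 − 1646), so the pair is consistent; merging gives n ≡ 56064 (mod 85813), where 85813 = lcm(2093, 287).
The solution is unique modulo lcm(2093, 287) = 85813.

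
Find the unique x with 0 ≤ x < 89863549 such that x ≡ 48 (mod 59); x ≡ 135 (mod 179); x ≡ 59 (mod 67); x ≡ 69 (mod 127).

The moduli are pairwise coprime; N = 59·179·67·127 = 89863549.
N/59 = 1523111; 1523111 ≡ 26 (mod 59); 26·25 ≡ 1, so inverse 25.
N/179 = 502031; 502031 ≡ 115 (mod 179); 115·165 ≡ 1, so inverse 165.
N/67 = 1341247; 1341247 ≡ 41 (mod 67); 41·18 ≡ 1, so inverse 18.
N/127 = 707587; 707587 ≡ 70 (mod 127); 70·49 ≡ 1, so inverse 49.
x ≡ 48·1523111·25 + 135·502031·165 + 59·1341247·18 + 69·707587·49 = 16827229686.
16827229686 mod 89863549 = 22746023.

22746023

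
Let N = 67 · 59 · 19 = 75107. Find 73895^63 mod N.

Mod 67: 73895 ≡ 61; 61^63 ≡ 58 (mod 67).
Mod 59: 73895 ≡ 27; by Fermat, exponent reduces to 63 mod 58 = 5; 27^5 ≡ 48 (mod 59).
Mod 19: 73895 ≡ 4; by Fermat, exponent reduces to 63 mod 18 = 9; 4^9 ≡ 1 (mod 19).
Combine by CRT: x ≡ 58 (mod 67), x ≡ 48 (mod 59), x ≡ 1 (mod 19) ⇒ x ≡ 30610 (mod 75107).

30610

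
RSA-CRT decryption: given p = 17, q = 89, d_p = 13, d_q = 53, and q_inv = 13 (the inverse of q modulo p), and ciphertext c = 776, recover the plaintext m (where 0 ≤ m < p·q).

1469

m₁ = c^(d_p) mod p: c ≡ 11 (mod 17), and 11^13 mod 17 = 7.
m₂ = c^(d_q) mod q: c ≡ 64 (mod 89), and 64^53 mod 89 = 45.
h = q_inv·(m₁ − m₂) mod p = 13·(7 − 45) mod 17 = 16.
m = m₂ + h·q = 45 + 16·89 = 1469.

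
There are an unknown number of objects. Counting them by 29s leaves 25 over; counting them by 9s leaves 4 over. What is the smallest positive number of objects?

112

From N ≡ 25 (mod 29) write N = 25 + 29t. Substituting into N ≡ 4 (mod 9) gives 29t ≡ 6 (mod 9), and since 2⁻¹ ≡ 5 (mod 9), t ≡ 3. Hence N ≡ 25 + 29·3 = 112 (mod 261).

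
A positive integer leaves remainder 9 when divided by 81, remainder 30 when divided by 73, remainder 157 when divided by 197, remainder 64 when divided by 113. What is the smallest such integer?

8706375

The moduli are pairwise coprime; M = 81·73·197·113 = 131629293.
M/81 = 1625053; 1625053 ≡ 31 (mod 81); 31·34 ≡ 1, so inverse 34.
M/73 = 1803141; 1803141 ≡ 41 (mod 73); 41·57 ≡ 1, so inverse 57.
M/197 = 668169; 668169 ≡ 142 (mod 197); 142·154 ≡ 1, so inverse 154.
M/113 = 1164861; 1164861 ≡ 57 (mod 113); 57·2 ≡ 1, so inverse 2.
n ≡ 9·1625053·34 + 30·1803141·57 + 157·668169·154 + 64·1164861·2 = 19884729618.
19884729618 mod 131629293 = 8706375.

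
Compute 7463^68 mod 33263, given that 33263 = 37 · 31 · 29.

Mod 37: 7463 ≡ 26; by Fermat, exponent reduces to 68 mod 36 = 32; 26^32 ≡ 10 (mod 37).
Mod 31: 7463 ≡ 23; by Fermat, exponent reduces to 68 mod 30 = 8; 23^8 ≡ 16 (mod 31).
Mod 29: 7463 ≡ 10; by Fermat, exponent reduces to 68 mod 28 = 12; 10^12 ≡ 20 (mod 29).
Combine by CRT: x ≡ 10 (mod 37), x ≡ 16 (mod 31), x ≡ 20 (mod 29) ⇒ x ≡ 12664 (mod 33263).

12664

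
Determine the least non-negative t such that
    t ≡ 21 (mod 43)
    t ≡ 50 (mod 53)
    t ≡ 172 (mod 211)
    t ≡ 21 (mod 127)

From t ≡ 21 (mod 43) write t = 21 + 43s. Substituting into t ≡ 50 (mod 53) gives 43s ≡ 29 (mod 53), and since 43⁻¹ ≡ 37 (mod 53), s ≡ 13. Hence t ≡ 21 + 43·13 = 580 (mod 2279).
From t ≡ 580 (mod 2279) write t = 580 + 2279s. Substituting into t ≡ 172 (mod 211) gives 2279s ≡ 14 (mod 211), and since 169⁻¹ ≡ 5 (mod 211), s ≡ 70. Hence t ≡ 580 + 2279·70 = 160110 (mod 480869).
From t ≡ 160110 (mod 480869) write t = 160110 + 480869s. Substituting into t ≡ 21 (mod 127) gives 480869s ≡ 58 (mod 127), and since 47⁻¹ ≡ 100 (mod 127), s ≡ 85. Hence t ≡ 160110 + 480869·85 = 41033975 (mod 61070363).

41033975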